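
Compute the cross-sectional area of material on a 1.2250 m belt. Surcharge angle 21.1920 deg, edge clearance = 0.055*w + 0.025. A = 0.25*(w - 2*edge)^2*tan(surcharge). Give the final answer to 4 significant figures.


edge = 0.055*1.2250 + 0.025 = 0.092375 m
ew = 1.2250 - 2*0.092375 = 1.04025 m
A = 0.25 * 1.04025^2 * tan(21.1920 deg)
A = 0.1049 m^2


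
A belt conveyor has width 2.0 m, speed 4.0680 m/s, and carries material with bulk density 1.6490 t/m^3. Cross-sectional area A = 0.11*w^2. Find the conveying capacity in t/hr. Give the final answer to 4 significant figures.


A = 0.11 * 2.0^2 = 0.44 m^2
C = 0.44 * 4.0680 * 1.6490 * 3600
C = 10630 t/hr


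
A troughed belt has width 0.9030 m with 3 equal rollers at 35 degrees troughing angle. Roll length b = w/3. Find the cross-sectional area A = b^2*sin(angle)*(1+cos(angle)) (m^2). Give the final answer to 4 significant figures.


b = 0.9030/3 = 0.301 m
A = 0.301^2 * sin(35 deg) * (1 + cos(35 deg))
A = 0.09454 m^2


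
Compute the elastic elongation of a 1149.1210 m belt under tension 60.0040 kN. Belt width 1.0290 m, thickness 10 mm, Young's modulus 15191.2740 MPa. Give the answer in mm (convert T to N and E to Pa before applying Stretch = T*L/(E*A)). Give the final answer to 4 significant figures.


A = 1.0290 * 0.01 = 0.01029 m^2
Stretch = 60.0040*1000 * 1149.1210 / (15191.2740e6 * 0.01029) * 1000
Stretch = 441.1 mm


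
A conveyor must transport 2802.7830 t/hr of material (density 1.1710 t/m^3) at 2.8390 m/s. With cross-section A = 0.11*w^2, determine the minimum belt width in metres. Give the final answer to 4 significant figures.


A_req = 2802.7830 / (2.8390 * 1.1710 * 3600) = 0.234188 m^2
w = sqrt(0.234188 / 0.11)
w = 1.459 m


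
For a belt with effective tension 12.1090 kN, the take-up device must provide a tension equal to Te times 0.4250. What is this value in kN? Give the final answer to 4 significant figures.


T_tu = 12.1090 * 0.4250
T_tu = 5.146 kN


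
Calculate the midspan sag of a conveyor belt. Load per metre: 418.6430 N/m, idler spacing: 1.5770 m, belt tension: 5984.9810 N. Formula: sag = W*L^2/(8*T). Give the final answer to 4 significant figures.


sag = 418.6430 * 1.5770^2 / (8 * 5984.9810)
sag = 0.02174 m


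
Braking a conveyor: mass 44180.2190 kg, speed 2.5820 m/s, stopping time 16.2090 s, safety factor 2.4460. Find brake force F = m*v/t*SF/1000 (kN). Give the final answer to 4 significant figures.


F = 44180.2190 * 2.5820 / 16.2090 * 2.4460 / 1000
F = 17.21 kN


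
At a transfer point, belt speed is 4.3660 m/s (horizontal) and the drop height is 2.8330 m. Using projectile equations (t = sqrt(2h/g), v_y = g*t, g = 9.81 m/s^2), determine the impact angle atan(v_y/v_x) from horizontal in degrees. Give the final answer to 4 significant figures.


t = sqrt(2*2.8330/9.81) = 0.759983 s
v_y = 9.81 * 0.759983 = 7.45543 m/s
angle = atan(7.45543 / 4.3660) = 59.65 deg


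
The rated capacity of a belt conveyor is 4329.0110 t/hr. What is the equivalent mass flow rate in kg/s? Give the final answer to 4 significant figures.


m_dot = 4329.0110 * 1000 / 3600
m_dot = 1203 kg/s


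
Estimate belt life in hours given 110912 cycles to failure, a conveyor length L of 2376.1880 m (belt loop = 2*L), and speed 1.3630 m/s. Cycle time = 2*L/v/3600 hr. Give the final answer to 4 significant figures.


cycle_time = 2 * 2376.1880 / 1.3630 / 3600 = 0.968529 hr
life = 110912 * 0.968529 = 107400 hours


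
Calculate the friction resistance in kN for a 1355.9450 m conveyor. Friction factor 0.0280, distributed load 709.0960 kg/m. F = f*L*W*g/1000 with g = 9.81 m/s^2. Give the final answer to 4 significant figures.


F = 0.0280 * 1355.9450 * 709.0960 * 9.81 / 1000
F = 264.1 kN


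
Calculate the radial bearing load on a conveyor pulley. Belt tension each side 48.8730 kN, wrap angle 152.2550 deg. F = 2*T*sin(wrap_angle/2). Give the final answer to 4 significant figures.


F = 2 * 48.8730 * sin(152.2550/2 deg)
F = 94.89 kN


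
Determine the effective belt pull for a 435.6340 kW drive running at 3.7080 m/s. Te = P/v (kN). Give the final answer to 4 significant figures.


Te = P / v = 435.6340 / 3.7080
Te = 117.5 kN


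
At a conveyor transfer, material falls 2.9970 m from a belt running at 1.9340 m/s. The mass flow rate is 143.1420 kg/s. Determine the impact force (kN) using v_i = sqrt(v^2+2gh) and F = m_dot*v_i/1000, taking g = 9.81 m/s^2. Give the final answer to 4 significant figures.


v_i = sqrt(1.9340^2 + 2*9.81*2.9970) = 7.90832 m/s
F = 143.1420 * 7.90832 / 1000
F = 1.132 kN


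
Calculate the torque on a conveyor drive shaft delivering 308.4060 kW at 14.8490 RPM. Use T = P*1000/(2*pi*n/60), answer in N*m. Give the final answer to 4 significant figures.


omega = 2*pi*14.8490/60 = 1.55498 rad/s
T = 308.4060*1000 / 1.55498
T = 198300 N*m


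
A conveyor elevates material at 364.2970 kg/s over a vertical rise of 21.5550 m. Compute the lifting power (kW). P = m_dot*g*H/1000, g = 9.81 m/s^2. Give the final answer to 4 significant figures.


P = 364.2970 * 9.81 * 21.5550 / 1000
P = 77.03 kW


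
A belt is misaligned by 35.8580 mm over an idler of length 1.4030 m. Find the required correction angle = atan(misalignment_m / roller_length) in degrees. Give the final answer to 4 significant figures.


misalign_m = 35.8580 / 1000 = 0.035858 m
angle = atan(0.035858 / 1.4030)
angle = 1.464 deg


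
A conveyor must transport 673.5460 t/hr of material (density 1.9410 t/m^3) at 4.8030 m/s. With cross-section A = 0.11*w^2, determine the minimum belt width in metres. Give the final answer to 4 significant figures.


A_req = 673.5460 / (4.8030 * 1.9410 * 3600) = 0.020069 m^2
w = sqrt(0.020069 / 0.11)
w = 0.4271 m


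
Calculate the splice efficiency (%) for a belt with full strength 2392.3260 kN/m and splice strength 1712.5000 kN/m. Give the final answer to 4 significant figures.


Eff = 1712.5000 / 2392.3260 * 100
Eff = 71.58 %


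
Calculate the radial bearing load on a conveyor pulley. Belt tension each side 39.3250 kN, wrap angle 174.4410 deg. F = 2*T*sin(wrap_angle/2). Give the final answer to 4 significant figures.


F = 2 * 39.3250 * sin(174.4410/2 deg)
F = 78.56 kN


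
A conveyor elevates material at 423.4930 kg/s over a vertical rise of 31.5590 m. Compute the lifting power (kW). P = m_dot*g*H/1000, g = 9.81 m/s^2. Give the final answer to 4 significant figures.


P = 423.4930 * 9.81 * 31.5590 / 1000
P = 131.1 kW


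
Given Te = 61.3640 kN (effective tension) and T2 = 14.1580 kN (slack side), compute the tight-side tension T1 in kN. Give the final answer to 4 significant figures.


T1 = Te + T2 = 61.3640 + 14.1580
T1 = 75.52 kN


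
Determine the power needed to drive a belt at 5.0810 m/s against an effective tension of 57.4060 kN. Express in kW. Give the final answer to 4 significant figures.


P = Te * v = 57.4060 * 5.0810
P = 291.7 kW


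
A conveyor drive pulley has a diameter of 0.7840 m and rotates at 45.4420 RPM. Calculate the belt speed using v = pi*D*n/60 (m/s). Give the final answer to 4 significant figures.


v = pi * 0.7840 * 45.4420 / 60
v = 1.865 m/s


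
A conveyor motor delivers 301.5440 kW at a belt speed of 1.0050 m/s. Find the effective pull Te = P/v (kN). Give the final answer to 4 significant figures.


Te = P / v = 301.5440 / 1.0050
Te = 300.0 kN


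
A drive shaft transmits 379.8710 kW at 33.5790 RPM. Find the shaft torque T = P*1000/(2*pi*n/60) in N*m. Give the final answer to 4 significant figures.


omega = 2*pi*33.5790/60 = 3.51638 rad/s
T = 379.8710*1000 / 3.51638
T = 108000 N*m


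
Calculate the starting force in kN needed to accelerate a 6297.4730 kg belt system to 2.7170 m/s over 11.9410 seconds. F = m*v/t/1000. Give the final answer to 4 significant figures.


F = 6297.4730 * 2.7170 / 11.9410 / 1000
F = 1.433 kN


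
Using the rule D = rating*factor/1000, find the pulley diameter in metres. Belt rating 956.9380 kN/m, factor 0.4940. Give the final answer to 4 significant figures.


D = 956.9380 * 0.4940 / 1000
D = 0.4727 m


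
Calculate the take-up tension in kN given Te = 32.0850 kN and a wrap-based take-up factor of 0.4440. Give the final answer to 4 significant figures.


T_tu = 32.0850 * 0.4440
T_tu = 14.25 kN


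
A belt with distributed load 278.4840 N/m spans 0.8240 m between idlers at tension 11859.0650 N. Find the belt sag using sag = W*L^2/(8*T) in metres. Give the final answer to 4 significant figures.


sag = 278.4840 * 0.8240^2 / (8 * 11859.0650)
sag = 0.001993 m


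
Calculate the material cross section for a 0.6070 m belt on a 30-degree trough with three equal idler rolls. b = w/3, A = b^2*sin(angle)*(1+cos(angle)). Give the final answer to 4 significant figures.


b = 0.6070/3 = 0.202333 m
A = 0.202333^2 * sin(30 deg) * (1 + cos(30 deg))
A = 0.03820 m^2


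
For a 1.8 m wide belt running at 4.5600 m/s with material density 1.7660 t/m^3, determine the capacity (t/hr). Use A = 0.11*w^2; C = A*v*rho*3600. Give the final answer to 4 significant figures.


A = 0.11 * 1.8^2 = 0.3564 m^2
C = 0.3564 * 4.5600 * 1.7660 * 3600
C = 10330 t/hr


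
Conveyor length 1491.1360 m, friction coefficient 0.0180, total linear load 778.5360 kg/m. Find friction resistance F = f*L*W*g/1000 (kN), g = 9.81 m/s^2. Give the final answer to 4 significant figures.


F = 0.0180 * 1491.1360 * 778.5360 * 9.81 / 1000
F = 205.0 kN


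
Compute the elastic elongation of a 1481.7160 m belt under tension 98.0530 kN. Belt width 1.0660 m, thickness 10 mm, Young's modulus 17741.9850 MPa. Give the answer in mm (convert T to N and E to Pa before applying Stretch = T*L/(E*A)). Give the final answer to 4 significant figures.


A = 1.0660 * 0.01 = 0.01066 m^2
Stretch = 98.0530*1000 * 1481.7160 / (17741.9850e6 * 0.01066) * 1000
Stretch = 768.2 mm


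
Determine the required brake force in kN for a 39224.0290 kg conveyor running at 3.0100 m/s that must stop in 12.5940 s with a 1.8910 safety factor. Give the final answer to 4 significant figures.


F = 39224.0290 * 3.0100 / 12.5940 * 1.8910 / 1000
F = 17.73 kN


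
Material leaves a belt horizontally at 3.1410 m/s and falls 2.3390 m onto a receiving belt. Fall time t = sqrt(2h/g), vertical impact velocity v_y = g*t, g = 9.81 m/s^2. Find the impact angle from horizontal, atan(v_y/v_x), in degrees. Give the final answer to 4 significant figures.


t = sqrt(2*2.3390/9.81) = 0.690551 s
v_y = 9.81 * 0.690551 = 6.77431 m/s
angle = atan(6.77431 / 3.1410) = 65.12 deg


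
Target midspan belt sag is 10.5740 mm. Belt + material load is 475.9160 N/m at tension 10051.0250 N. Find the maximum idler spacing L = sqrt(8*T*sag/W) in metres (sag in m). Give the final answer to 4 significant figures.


sag = 10.5740/1000 = 0.010574 m
L = sqrt(8 * 10051.0250 * 0.010574 / 475.9160)
L = 1.337 m


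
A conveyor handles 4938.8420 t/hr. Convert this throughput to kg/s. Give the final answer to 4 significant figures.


m_dot = 4938.8420 * 1000 / 3600
m_dot = 1372 kg/s


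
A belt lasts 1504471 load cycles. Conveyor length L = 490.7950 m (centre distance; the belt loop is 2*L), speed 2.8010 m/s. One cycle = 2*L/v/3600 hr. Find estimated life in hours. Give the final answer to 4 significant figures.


cycle_time = 2 * 490.7950 / 2.8010 / 3600 = 0.0973452 hr
life = 1504471 * 0.0973452 = 146500 hours


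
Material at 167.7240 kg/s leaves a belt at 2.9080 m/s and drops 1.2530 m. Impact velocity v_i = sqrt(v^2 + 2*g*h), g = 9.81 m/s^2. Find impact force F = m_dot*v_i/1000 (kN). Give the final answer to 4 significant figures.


v_i = sqrt(2.9080^2 + 2*9.81*1.2530) = 5.74807 m/s
F = 167.7240 * 5.74807 / 1000
F = 0.9641 kN


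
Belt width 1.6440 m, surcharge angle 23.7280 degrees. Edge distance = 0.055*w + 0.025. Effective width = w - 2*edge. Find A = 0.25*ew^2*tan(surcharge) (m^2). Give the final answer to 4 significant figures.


edge = 0.055*1.6440 + 0.025 = 0.11542 m
ew = 1.6440 - 2*0.11542 = 1.41316 m
A = 0.25 * 1.41316^2 * tan(23.7280 deg)
A = 0.2194 m^2


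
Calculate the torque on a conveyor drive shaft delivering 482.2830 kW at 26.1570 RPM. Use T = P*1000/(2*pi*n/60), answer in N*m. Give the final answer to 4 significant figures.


omega = 2*pi*26.1570/60 = 2.73915 rad/s
T = 482.2830*1000 / 2.73915
T = 176100 N*m


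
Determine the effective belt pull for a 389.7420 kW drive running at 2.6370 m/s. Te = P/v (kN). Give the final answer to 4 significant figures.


Te = P / v = 389.7420 / 2.6370
Te = 147.8 kN


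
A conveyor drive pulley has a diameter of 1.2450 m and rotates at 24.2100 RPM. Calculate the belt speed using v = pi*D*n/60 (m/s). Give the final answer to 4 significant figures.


v = pi * 1.2450 * 24.2100 / 60
v = 1.578 m/s


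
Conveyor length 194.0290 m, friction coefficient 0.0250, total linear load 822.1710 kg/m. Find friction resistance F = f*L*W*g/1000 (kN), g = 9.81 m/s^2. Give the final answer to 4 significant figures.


F = 0.0250 * 194.0290 * 822.1710 * 9.81 / 1000
F = 39.12 kN


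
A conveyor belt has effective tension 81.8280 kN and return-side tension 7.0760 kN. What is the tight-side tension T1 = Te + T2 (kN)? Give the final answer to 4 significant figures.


T1 = Te + T2 = 81.8280 + 7.0760
T1 = 88.90 kN


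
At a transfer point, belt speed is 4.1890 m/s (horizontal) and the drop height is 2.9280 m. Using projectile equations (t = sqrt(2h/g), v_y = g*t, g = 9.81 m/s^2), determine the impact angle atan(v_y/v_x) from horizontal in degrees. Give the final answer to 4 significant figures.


t = sqrt(2*2.9280/9.81) = 0.77262 s
v_y = 9.81 * 0.77262 = 7.5794 m/s
angle = atan(7.5794 / 4.1890) = 61.07 deg


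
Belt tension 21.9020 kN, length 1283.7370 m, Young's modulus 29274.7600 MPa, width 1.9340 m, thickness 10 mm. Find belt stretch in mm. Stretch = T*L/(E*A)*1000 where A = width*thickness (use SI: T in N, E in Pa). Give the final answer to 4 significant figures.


A = 1.9340 * 0.01 = 0.01934 m^2
Stretch = 21.9020*1000 * 1283.7370 / (29274.7600e6 * 0.01934) * 1000
Stretch = 49.66 mm


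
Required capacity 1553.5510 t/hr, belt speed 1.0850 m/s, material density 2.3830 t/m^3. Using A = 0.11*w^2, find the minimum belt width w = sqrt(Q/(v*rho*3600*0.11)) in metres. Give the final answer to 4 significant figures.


A_req = 1553.5510 / (1.0850 * 2.3830 * 3600) = 0.166905 m^2
w = sqrt(0.166905 / 0.11)
w = 1.232 m


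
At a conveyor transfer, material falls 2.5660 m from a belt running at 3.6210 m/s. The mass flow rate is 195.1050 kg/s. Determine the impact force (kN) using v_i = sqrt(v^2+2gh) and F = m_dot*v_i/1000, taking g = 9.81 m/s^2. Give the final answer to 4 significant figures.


v_i = sqrt(3.6210^2 + 2*9.81*2.5660) = 7.96596 m/s
F = 195.1050 * 7.96596 / 1000
F = 1.554 kN


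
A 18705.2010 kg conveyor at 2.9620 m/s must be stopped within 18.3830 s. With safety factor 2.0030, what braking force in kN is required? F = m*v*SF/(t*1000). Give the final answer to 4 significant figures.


F = 18705.2010 * 2.9620 / 18.3830 * 2.0030 / 1000
F = 6.037 kN


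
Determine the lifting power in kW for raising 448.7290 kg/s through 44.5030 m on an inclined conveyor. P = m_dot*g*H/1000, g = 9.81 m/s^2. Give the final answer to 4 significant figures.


P = 448.7290 * 9.81 * 44.5030 / 1000
P = 195.9 kW


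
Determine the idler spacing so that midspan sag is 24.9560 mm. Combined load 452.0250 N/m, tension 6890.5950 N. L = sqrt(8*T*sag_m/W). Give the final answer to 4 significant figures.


sag = 24.9560/1000 = 0.024956 m
L = sqrt(8 * 6890.5950 * 0.024956 / 452.0250)
L = 1.745 m


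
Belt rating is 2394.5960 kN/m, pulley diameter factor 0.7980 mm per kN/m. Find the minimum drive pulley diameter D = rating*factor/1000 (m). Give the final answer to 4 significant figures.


D = 2394.5960 * 0.7980 / 1000
D = 1.911 m


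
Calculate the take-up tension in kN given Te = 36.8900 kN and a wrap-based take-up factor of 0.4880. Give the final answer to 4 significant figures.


T_tu = 36.8900 * 0.4880
T_tu = 18.00 kN


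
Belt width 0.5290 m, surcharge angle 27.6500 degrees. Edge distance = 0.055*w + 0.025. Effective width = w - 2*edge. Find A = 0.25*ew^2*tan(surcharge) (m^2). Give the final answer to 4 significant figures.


edge = 0.055*0.5290 + 0.025 = 0.054095 m
ew = 0.5290 - 2*0.054095 = 0.42081 m
A = 0.25 * 0.42081^2 * tan(27.6500 deg)
A = 0.02319 m^2


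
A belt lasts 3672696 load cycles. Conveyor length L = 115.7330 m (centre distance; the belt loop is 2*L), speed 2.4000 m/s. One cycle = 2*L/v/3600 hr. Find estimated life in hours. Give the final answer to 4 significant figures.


cycle_time = 2 * 115.7330 / 2.4000 / 3600 = 0.02679 hr
life = 3672696 * 0.02679 = 98390 hours


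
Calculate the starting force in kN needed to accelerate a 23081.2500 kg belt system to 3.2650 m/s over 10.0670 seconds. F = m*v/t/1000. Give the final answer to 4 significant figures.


F = 23081.2500 * 3.2650 / 10.0670 / 1000
F = 7.486 kN


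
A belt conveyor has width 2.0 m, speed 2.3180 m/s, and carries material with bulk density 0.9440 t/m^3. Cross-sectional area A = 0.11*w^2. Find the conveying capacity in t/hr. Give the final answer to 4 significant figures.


A = 0.11 * 2.0^2 = 0.44 m^2
C = 0.44 * 2.3180 * 0.9440 * 3600
C = 3466 t/hr


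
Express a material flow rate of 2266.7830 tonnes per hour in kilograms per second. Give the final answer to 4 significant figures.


m_dot = 2266.7830 * 1000 / 3600
m_dot = 629.7 kg/s


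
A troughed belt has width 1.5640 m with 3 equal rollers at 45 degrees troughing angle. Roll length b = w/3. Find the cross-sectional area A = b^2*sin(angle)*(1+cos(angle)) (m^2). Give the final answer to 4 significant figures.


b = 1.5640/3 = 0.521333 m
A = 0.521333^2 * sin(45 deg) * (1 + cos(45 deg))
A = 0.3281 m^2


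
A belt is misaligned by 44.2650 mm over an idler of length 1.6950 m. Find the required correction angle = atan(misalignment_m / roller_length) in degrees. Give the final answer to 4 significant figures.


misalign_m = 44.2650 / 1000 = 0.044265 m
angle = atan(0.044265 / 1.6950)
angle = 1.496 deg


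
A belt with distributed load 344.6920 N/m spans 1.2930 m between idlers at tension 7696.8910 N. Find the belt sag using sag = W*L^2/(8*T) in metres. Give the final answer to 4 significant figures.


sag = 344.6920 * 1.2930^2 / (8 * 7696.8910)
sag = 0.009359 m


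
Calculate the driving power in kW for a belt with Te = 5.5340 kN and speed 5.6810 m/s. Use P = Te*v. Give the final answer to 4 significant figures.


P = Te * v = 5.5340 * 5.6810
P = 31.44 kW


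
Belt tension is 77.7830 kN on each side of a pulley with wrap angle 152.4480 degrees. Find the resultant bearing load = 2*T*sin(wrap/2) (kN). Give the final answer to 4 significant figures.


F = 2 * 77.7830 * sin(152.4480/2 deg)
F = 151.1 kN


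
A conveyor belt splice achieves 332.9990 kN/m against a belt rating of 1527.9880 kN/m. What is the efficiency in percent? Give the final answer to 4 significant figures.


Eff = 332.9990 / 1527.9880 * 100
Eff = 21.79 %


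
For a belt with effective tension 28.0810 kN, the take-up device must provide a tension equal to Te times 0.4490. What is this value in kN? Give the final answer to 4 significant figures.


T_tu = 28.0810 * 0.4490
T_tu = 12.61 kN


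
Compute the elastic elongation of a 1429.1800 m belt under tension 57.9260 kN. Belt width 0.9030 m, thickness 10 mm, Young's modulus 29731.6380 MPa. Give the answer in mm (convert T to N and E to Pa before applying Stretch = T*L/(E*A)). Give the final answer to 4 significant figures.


A = 0.9030 * 0.01 = 0.00903 m^2
Stretch = 57.9260*1000 * 1429.1800 / (29731.6380e6 * 0.00903) * 1000
Stretch = 308.4 mm


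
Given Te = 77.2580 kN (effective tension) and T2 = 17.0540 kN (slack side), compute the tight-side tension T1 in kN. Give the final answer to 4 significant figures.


T1 = Te + T2 = 77.2580 + 17.0540
T1 = 94.31 kN


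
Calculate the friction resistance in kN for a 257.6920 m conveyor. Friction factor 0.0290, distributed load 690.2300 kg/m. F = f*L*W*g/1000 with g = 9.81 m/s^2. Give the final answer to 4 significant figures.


F = 0.0290 * 257.6920 * 690.2300 * 9.81 / 1000
F = 50.60 kN


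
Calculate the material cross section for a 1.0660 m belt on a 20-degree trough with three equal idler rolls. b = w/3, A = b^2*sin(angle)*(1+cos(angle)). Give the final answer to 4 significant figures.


b = 1.0660/3 = 0.355333 m
A = 0.355333^2 * sin(20 deg) * (1 + cos(20 deg))
A = 0.08376 m^2


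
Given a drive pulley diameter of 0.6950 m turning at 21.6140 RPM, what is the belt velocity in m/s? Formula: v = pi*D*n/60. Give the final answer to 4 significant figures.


v = pi * 0.6950 * 21.6140 / 60
v = 0.7865 m/s


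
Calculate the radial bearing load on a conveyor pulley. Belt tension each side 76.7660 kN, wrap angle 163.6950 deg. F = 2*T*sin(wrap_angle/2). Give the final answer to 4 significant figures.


F = 2 * 76.7660 * sin(163.6950/2 deg)
F = 152.0 kN


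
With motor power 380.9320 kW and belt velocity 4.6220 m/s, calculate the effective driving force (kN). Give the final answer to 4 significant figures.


Te = P / v = 380.9320 / 4.6220
Te = 82.42 kN


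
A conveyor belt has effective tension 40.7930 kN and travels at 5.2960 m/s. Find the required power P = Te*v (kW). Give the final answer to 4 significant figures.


P = Te * v = 40.7930 * 5.2960
P = 216.0 kW


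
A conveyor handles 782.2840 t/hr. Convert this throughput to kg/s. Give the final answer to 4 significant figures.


m_dot = 782.2840 * 1000 / 3600
m_dot = 217.3 kg/s


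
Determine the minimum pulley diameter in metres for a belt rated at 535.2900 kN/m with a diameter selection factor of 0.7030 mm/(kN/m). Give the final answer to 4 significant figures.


D = 535.2900 * 0.7030 / 1000
D = 0.3763 m


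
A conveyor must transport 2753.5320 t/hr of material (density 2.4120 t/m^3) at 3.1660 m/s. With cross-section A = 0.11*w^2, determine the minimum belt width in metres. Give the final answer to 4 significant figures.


A_req = 2753.5320 / (3.1660 * 2.4120 * 3600) = 0.100161 m^2
w = sqrt(0.100161 / 0.11)
w = 0.9542 m


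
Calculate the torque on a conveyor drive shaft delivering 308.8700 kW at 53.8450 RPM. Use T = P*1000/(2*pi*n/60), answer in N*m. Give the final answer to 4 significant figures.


omega = 2*pi*53.8450/60 = 5.63864 rad/s
T = 308.8700*1000 / 5.63864
T = 54780 N*m


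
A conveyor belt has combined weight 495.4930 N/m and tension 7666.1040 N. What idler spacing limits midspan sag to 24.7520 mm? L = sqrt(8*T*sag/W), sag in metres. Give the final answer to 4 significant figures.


sag = 24.7520/1000 = 0.024752 m
L = sqrt(8 * 7666.1040 * 0.024752 / 495.4930)
L = 1.750 m


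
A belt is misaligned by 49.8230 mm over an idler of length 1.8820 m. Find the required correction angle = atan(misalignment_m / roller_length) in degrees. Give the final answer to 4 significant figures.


misalign_m = 49.8230 / 1000 = 0.049823 m
angle = atan(0.049823 / 1.8820)
angle = 1.516 deg


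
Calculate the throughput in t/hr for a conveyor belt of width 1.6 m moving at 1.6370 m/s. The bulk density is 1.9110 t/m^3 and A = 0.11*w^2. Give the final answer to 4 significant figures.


A = 0.11 * 1.6^2 = 0.2816 m^2
C = 0.2816 * 1.6370 * 1.9110 * 3600
C = 3171 t/hr


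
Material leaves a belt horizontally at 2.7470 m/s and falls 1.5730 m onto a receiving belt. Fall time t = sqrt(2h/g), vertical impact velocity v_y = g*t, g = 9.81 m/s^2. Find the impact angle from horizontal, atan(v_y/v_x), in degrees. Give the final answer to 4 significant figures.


t = sqrt(2*1.5730/9.81) = 0.566298 s
v_y = 9.81 * 0.566298 = 5.55538 m/s
angle = atan(5.55538 / 2.7470) = 63.69 deg


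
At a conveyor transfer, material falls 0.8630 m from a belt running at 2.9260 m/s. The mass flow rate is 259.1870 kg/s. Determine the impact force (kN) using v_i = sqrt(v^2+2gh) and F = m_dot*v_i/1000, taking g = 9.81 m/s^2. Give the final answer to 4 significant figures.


v_i = sqrt(2.9260^2 + 2*9.81*0.8630) = 5.04911 m/s
F = 259.1870 * 5.04911 / 1000
F = 1.309 kN


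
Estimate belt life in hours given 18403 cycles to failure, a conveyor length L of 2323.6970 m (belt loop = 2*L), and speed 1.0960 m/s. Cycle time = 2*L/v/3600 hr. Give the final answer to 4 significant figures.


cycle_time = 2 * 2323.6970 / 1.0960 / 3600 = 1.17787 hr
life = 18403 * 1.17787 = 21680 hours


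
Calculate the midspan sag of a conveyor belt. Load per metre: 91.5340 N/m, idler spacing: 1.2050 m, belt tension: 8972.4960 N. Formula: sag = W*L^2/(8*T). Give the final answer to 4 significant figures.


sag = 91.5340 * 1.2050^2 / (8 * 8972.4960)
sag = 0.001852 m


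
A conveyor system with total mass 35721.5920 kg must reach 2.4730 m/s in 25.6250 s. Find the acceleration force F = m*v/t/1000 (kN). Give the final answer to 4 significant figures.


F = 35721.5920 * 2.4730 / 25.6250 / 1000
F = 3.447 kN


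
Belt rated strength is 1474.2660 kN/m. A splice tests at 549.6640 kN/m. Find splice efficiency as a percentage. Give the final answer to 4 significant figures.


Eff = 549.6640 / 1474.2660 * 100
Eff = 37.28 %


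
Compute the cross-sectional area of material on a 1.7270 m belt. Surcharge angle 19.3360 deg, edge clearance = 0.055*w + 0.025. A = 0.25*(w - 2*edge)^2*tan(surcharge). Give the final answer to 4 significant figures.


edge = 0.055*1.7270 + 0.025 = 0.119985 m
ew = 1.7270 - 2*0.119985 = 1.48703 m
A = 0.25 * 1.48703^2 * tan(19.3360 deg)
A = 0.1940 m^2


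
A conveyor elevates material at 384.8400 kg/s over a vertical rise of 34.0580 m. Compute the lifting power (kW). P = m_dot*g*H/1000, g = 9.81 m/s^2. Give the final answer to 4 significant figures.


P = 384.8400 * 9.81 * 34.0580 / 1000
P = 128.6 kW


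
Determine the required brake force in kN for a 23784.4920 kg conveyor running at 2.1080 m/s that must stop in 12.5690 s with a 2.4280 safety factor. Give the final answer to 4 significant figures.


F = 23784.4920 * 2.1080 / 12.5690 * 2.4280 / 1000
F = 9.685 kN


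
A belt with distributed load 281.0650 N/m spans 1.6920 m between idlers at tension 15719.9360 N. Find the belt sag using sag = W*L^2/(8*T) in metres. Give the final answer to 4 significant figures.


sag = 281.0650 * 1.6920^2 / (8 * 15719.9360)
sag = 0.006398 m


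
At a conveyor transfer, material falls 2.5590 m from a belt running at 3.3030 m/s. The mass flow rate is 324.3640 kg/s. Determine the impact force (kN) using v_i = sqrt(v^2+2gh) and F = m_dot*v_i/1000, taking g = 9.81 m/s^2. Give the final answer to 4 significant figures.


v_i = sqrt(3.3030^2 + 2*9.81*2.5590) = 7.81776 m/s
F = 324.3640 * 7.81776 / 1000
F = 2.536 kN


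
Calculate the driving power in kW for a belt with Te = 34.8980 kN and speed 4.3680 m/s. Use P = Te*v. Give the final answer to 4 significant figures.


P = Te * v = 34.8980 * 4.3680
P = 152.4 kW


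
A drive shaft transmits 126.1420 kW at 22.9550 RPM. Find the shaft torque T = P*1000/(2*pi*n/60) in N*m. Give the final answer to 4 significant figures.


omega = 2*pi*22.9550/60 = 2.40384 rad/s
T = 126.1420*1000 / 2.40384
T = 52480 N*m


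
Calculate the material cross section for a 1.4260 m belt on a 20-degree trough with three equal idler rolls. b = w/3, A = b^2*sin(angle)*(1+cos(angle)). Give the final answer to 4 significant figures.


b = 1.4260/3 = 0.475333 m
A = 0.475333^2 * sin(20 deg) * (1 + cos(20 deg))
A = 0.1499 m^2


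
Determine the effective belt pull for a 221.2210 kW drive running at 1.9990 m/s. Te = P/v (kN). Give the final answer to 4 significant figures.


Te = P / v = 221.2210 / 1.9990
Te = 110.7 kN


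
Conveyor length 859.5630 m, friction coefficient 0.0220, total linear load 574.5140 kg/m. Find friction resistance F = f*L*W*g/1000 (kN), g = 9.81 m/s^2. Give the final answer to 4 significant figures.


F = 0.0220 * 859.5630 * 574.5140 * 9.81 / 1000
F = 106.6 kN


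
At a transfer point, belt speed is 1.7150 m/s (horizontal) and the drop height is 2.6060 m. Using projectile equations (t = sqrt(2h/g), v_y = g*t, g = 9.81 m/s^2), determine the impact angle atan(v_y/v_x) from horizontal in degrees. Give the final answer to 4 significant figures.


t = sqrt(2*2.6060/9.81) = 0.7289 s
v_y = 9.81 * 0.7289 = 7.15051 m/s
angle = atan(7.15051 / 1.7150) = 76.51 deg


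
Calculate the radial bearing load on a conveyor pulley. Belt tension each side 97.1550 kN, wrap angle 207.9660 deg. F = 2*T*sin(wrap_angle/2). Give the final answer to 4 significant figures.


F = 2 * 97.1550 * sin(207.9660/2 deg)
F = 188.6 kN


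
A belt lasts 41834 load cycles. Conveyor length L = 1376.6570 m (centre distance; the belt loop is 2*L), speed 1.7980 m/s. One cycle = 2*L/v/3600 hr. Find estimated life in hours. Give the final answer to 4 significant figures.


cycle_time = 2 * 1376.6570 / 1.7980 / 3600 = 0.425367 hr
life = 41834 * 0.425367 = 17790 hours


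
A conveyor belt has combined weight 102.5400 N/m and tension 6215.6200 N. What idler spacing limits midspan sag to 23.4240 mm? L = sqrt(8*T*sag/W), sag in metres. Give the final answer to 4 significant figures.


sag = 23.4240/1000 = 0.023424 m
L = sqrt(8 * 6215.6200 * 0.023424 / 102.5400)
L = 3.370 m


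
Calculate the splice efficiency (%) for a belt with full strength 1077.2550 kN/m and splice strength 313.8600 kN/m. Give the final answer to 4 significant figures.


Eff = 313.8600 / 1077.2550 * 100
Eff = 29.14 %


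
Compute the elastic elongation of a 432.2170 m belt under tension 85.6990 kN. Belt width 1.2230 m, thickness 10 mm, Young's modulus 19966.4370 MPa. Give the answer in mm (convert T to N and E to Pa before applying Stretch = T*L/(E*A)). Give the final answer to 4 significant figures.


A = 1.2230 * 0.01 = 0.01223 m^2
Stretch = 85.6990*1000 * 432.2170 / (19966.4370e6 * 0.01223) * 1000
Stretch = 151.7 mm


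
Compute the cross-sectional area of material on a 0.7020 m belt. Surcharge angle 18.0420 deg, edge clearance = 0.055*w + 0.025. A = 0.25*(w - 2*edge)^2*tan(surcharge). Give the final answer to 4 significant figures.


edge = 0.055*0.7020 + 0.025 = 0.06361 m
ew = 0.7020 - 2*0.06361 = 0.57478 m
A = 0.25 * 0.57478^2 * tan(18.0420 deg)
A = 0.02690 m^2


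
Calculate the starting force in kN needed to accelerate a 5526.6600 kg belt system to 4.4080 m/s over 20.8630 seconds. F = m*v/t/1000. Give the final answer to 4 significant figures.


F = 5526.6600 * 4.4080 / 20.8630 / 1000
F = 1.168 kN


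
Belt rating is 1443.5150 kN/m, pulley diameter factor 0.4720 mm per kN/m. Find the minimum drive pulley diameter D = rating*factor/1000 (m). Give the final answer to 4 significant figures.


D = 1443.5150 * 0.4720 / 1000
D = 0.6813 m


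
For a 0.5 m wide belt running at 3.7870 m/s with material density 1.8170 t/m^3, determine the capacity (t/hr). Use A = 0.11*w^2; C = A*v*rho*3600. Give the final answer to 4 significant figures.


A = 0.11 * 0.5^2 = 0.0275 m^2
C = 0.0275 * 3.7870 * 1.8170 * 3600
C = 681.2 t/hr


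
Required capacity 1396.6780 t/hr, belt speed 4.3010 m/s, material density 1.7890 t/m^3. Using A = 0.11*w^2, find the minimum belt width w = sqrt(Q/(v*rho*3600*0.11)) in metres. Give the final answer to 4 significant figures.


A_req = 1396.6780 / (4.3010 * 1.7890 * 3600) = 0.0504213 m^2
w = sqrt(0.0504213 / 0.11)
w = 0.6770 m


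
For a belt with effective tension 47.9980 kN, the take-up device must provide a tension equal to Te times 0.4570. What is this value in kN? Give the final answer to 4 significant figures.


T_tu = 47.9980 * 0.4570
T_tu = 21.94 kN


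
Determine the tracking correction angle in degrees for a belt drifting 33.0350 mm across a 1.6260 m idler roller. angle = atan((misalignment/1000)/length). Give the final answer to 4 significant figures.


misalign_m = 33.0350 / 1000 = 0.033035 m
angle = atan(0.033035 / 1.6260)
angle = 1.164 deg


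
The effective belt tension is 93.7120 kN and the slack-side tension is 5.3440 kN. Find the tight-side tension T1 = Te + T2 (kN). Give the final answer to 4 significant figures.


T1 = Te + T2 = 93.7120 + 5.3440
T1 = 99.06 kN


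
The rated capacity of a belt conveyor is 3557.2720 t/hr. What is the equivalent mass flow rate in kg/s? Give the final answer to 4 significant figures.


m_dot = 3557.2720 * 1000 / 3600
m_dot = 988.1 kg/s


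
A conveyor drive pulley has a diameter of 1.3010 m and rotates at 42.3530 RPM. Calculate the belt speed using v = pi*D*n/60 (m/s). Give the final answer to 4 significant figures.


v = pi * 1.3010 * 42.3530 / 60
v = 2.885 m/s


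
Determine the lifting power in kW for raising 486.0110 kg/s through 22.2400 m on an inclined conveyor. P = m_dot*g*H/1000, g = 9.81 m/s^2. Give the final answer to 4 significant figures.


P = 486.0110 * 9.81 * 22.2400 / 1000
P = 106.0 kW


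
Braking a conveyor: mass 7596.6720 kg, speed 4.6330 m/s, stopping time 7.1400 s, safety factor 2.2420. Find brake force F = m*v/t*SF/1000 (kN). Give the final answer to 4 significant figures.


F = 7596.6720 * 4.6330 / 7.1400 * 2.2420 / 1000
F = 11.05 kN


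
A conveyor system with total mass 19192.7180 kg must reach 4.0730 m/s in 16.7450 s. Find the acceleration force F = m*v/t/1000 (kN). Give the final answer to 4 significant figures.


F = 19192.7180 * 4.0730 / 16.7450 / 1000
F = 4.668 kN


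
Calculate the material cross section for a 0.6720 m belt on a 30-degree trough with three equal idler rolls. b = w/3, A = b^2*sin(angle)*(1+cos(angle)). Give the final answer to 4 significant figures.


b = 0.6720/3 = 0.224 m
A = 0.224^2 * sin(30 deg) * (1 + cos(30 deg))
A = 0.04681 m^2


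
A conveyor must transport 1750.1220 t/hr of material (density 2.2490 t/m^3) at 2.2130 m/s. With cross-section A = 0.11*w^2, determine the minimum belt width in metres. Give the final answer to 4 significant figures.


A_req = 1750.1220 / (2.2130 * 2.2490 * 3600) = 0.0976776 m^2
w = sqrt(0.0976776 / 0.11)
w = 0.9423 m


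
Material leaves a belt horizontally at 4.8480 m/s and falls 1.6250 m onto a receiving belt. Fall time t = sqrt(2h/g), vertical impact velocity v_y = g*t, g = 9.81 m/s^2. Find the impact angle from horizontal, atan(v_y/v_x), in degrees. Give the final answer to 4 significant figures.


t = sqrt(2*1.6250/9.81) = 0.575582 s
v_y = 9.81 * 0.575582 = 5.64646 m/s
angle = atan(5.64646 / 4.8480) = 49.35 deg


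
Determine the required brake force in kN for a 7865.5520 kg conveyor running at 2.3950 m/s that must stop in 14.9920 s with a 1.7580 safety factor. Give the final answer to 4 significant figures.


F = 7865.5520 * 2.3950 / 14.9920 * 1.7580 / 1000
F = 2.209 kN


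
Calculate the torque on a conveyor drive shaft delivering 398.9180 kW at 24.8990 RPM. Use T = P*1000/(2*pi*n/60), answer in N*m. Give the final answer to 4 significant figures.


omega = 2*pi*24.8990/60 = 2.60742 rad/s
T = 398.9180*1000 / 2.60742
T = 153000 N*m


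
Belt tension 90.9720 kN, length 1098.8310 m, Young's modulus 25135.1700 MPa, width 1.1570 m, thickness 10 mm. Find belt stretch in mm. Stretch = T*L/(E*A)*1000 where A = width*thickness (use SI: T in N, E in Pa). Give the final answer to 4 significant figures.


A = 1.1570 * 0.01 = 0.01157 m^2
Stretch = 90.9720*1000 * 1098.8310 / (25135.1700e6 * 0.01157) * 1000
Stretch = 343.7 mm


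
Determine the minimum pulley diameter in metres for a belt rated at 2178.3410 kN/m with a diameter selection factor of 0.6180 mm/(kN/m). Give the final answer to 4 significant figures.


D = 2178.3410 * 0.6180 / 1000
D = 1.346 m


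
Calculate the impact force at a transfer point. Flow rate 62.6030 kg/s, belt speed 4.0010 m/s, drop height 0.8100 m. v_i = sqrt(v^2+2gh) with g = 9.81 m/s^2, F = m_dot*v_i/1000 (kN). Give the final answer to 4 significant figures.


v_i = sqrt(4.0010^2 + 2*9.81*0.8100) = 5.64803 m/s
F = 62.6030 * 5.64803 / 1000
F = 0.3536 kN


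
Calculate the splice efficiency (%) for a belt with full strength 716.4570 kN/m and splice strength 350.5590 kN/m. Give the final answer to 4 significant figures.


Eff = 350.5590 / 716.4570 * 100
Eff = 48.93 %


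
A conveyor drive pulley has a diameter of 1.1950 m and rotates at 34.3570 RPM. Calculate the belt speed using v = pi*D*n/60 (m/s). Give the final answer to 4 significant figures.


v = pi * 1.1950 * 34.3570 / 60
v = 2.150 m/s


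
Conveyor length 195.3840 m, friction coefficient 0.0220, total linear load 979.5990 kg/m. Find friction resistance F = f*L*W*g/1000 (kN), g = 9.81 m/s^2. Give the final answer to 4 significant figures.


F = 0.0220 * 195.3840 * 979.5990 * 9.81 / 1000
F = 41.31 kN


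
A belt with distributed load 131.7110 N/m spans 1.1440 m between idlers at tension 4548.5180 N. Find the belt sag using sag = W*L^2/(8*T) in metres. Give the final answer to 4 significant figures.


sag = 131.7110 * 1.1440^2 / (8 * 4548.5180)
sag = 0.004737 m


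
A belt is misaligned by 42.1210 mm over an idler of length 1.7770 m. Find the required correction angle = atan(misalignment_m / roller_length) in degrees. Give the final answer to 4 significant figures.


misalign_m = 42.1210 / 1000 = 0.042121 m
angle = atan(0.042121 / 1.7770)
angle = 1.358 deg


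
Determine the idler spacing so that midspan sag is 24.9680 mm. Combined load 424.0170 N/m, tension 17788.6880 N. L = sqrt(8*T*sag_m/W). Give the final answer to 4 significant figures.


sag = 24.9680/1000 = 0.024968 m
L = sqrt(8 * 17788.6880 * 0.024968 / 424.0170)
L = 2.895 m


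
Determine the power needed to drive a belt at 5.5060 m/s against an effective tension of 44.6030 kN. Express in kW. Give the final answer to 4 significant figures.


P = Te * v = 44.6030 * 5.5060
P = 245.6 kW


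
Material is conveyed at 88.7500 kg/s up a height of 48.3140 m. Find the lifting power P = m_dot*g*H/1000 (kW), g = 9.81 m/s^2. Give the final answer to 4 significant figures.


P = 88.7500 * 9.81 * 48.3140 / 1000
P = 42.06 kW


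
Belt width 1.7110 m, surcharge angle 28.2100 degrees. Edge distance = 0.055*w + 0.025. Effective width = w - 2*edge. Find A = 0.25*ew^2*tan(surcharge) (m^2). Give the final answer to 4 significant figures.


edge = 0.055*1.7110 + 0.025 = 0.119105 m
ew = 1.7110 - 2*0.119105 = 1.47279 m
A = 0.25 * 1.47279^2 * tan(28.2100 deg)
A = 0.2909 m^2


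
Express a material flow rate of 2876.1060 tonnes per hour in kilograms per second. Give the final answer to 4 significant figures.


m_dot = 2876.1060 * 1000 / 3600
m_dot = 798.9 kg/s


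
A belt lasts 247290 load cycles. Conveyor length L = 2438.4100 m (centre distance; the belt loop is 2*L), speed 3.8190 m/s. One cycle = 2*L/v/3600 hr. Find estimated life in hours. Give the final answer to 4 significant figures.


cycle_time = 2 * 2438.4100 / 3.8190 / 3600 = 0.354719 hr
life = 247290 * 0.354719 = 87720 hours


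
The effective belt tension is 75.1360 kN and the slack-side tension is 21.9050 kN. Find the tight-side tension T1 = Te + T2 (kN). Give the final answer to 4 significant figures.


T1 = Te + T2 = 75.1360 + 21.9050
T1 = 97.04 kN


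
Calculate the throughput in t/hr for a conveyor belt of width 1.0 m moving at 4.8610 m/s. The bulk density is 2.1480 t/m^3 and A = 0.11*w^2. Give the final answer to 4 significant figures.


A = 0.11 * 1.0^2 = 0.11 m^2
C = 0.11 * 4.8610 * 2.1480 * 3600
C = 4135 t/hr


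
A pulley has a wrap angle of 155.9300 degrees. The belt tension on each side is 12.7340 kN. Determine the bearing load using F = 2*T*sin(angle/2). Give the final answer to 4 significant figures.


F = 2 * 12.7340 * sin(155.9300/2 deg)
F = 24.91 kN


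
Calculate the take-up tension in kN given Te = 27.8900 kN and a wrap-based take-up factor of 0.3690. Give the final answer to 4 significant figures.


T_tu = 27.8900 * 0.3690
T_tu = 10.29 kN
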